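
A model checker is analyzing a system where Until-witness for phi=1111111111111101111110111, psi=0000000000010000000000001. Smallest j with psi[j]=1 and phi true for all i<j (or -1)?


(phi U psi) at 0: need smallest j with psi[j]=1 and phi[i]=1 for all i in [0,j).
Scan from step 0:
  step 0: phi=1, psi=0 -> continue
  step 1: phi=1, psi=0 -> continue
  step 2: phi=1, psi=0 -> continue
  step 3: phi=1, psi=0 -> continue
  step 11: psi=1 and phi held for [0,11) -> witness found
Witness step = 11

11


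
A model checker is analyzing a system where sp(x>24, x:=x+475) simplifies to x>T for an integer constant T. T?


Formula: sp(P, x:=E) = exists old_x. (x = E[old_x/x]) AND P[old_x/x] (old_x is the value of x before the assignment; eliminate old_x by solving x = E[old_x/x] for old_x)
Step 1: Precondition P: x>24, i.e. old_x > 24
Step 2: Assignment gives x = old_x + 475, so old_x = x - 475
Step 3: Substitute into P: x - 475 > 24
Step 4: Simplify: x > 24+475 = 499

499


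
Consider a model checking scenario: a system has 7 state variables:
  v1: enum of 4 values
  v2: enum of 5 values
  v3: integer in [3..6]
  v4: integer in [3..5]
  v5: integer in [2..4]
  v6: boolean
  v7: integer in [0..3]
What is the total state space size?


State space = product of domain sizes of all variables.
Domain sizes:
  v1 (enum of 4 values): 4
  v2 (enum of 5 values): 5
  v3 (integer in [3..6]): 4
  v4 (integer in [3..5]): 3
  v5 (integer in [2..4]): 3
  v6 (boolean): 2
  v7 (integer in [0..3]): 4
Product = 4 * 5 * 4 * 3 * 3 * 2 * 4 = 5760

5760


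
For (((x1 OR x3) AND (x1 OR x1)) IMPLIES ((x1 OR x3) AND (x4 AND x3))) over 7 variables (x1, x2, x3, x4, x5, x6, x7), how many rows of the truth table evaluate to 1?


Formula: (((x1 OR x3) AND (x1 OR x1)) IMPLIES ((x1 OR x3) AND (x4 AND x3))) over 7 vars (128 rows)
Evaluate each row (x1, x2, x3, x4, x5, x6, x7 as bits, MSB first):
  row 0 [0000000]: (((0 OR 0) AND (0 OR 0)) IMPLIES ((0 OR 0) AND (0 AND 0))) -> 1
  row 1 [0000001]: (((0 OR 0) AND (0 OR 0)) IMPLIES ((0 OR 0) AND (0 AND 0))) -> 1
  row 2 [0000010]: (((0 OR 0) AND (0 OR 0)) IMPLIES ((0 OR 0) AND (0 AND 0))) -> 1
  row 3 [0000011]: (((0 OR 0) AND (0 OR 0)) IMPLIES ((0 OR 0) AND (0 AND 0))) -> 1
  row 4 [0000100]: (((0 OR 0) AND (0 OR 0)) IMPLIES ((0 OR 0) AND (0 AND 0))) -> 1
  (every remaining row is evaluated the same way; all 128 results are listed next)
Full result column, 8 rows per line (x1,x2,x3,x4 fixed per line; x5,x6,x7 runs 000..111 left to right):
  rows 0-7 [x1,x2,x3,x4=0000]: 11111111  (ones: 8)
  rows 8-15 [x1,x2,x3,x4=0001]: 11111111  (ones: 8)
  rows 16-23 [x1,x2,x3,x4=0010]: 11111111  (ones: 8)
  rows 24-31 [x1,x2,x3,x4=0011]: 11111111  (ones: 8)
  rows 32-39 [x1,x2,x3,x4=0100]: 11111111  (ones: 8)
  rows 40-47 [x1,x2,x3,x4=0101]: 11111111  (ones: 8)
  rows 48-55 [x1,x2,x3,x4=0110]: 11111111  (ones: 8)
  rows 56-63 [x1,x2,x3,x4=0111]: 11111111  (ones: 8)
  rows 64-71 [x1,x2,x3,x4=1000]: 00000000  (ones: 0)
  rows 72-79 [x1,x2,x3,x4=1001]: 00000000  (ones: 0)
  rows 80-87 [x1,x2,x3,x4=1010]: 00000000  (ones: 0)
  rows 88-95 [x1,x2,x3,x4=1011]: 11111111  (ones: 8)
  rows 96-103 [x1,x2,x3,x4=1100]: 00000000  (ones: 0)
  rows 104-111 [x1,x2,x3,x4=1101]: 00000000  (ones: 0)
  rows 112-119 [x1,x2,x3,x4=1110]: 00000000  (ones: 0)
  rows 120-127 [x1,x2,x3,x4=1111]: 11111111  (ones: 8)
Count of 1-rows = 8+8+8+8+8+8+8+8+0+0+0+8+0+0+0+8 = 80

80


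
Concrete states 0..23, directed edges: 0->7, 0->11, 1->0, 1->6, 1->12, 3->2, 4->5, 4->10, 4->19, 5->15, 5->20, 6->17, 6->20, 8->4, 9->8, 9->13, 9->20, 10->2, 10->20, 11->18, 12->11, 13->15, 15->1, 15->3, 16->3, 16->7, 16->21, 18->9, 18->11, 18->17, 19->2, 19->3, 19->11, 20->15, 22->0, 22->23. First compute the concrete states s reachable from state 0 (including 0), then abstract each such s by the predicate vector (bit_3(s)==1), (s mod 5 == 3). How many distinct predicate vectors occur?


BFS from 0:
Concrete reachable: {0, 1, 2, 3, 4, 5, 6, 7, 8, 9, 10, 11, 12, 13, 15, 17, 18, 19, 20}
Abstract via predicates (bit_3(s)==1), (s mod 5 == 3):
  (0,0) <- {0, 1, 2, 4, 5, 6, 7, 17, 19, 20}
  (0,1) <- {3, 18}
  (1,0) <- {9, 10, 11, 12, 15}
  (1,1) <- {8, 13}
Distinct abstract states = 4

4


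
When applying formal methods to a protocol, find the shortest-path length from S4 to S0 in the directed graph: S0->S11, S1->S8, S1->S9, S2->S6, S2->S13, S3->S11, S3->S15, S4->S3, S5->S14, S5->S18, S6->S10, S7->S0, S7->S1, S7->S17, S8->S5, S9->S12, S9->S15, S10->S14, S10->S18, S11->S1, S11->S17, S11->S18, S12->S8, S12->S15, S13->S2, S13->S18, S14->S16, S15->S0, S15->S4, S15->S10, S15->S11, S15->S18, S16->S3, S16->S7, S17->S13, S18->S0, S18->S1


BFS layer-by-layer from S4:
  dist 0: {S4}
  dist 1: {S3}
  dist 2: {S11, S15}
  dist 3: {S0, S1, S10, S17, S18}
  -> S0 reached at distance 3
Shortest path length = 3

3


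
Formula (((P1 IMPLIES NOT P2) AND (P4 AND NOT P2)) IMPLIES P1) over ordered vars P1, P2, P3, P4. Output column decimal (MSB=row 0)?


Formula: (((P1 IMPLIES NOT P2) AND (P4 AND NOT P2)) IMPLIES P1) over P1, P2, P3, P4 (16 rows)
Evaluate each row (bits = P1,P2,P3,P4, MSB first):
  row 0 [0000]: (((0 IMPLIES NOT 0) AND (0 AND NOT 0)) IMPLIES 0) -> 1
  row 1 [0001]: (((0 IMPLIES NOT 0) AND (1 AND NOT 0)) IMPLIES 0) -> 0
  row 2 [0010]: (((0 IMPLIES NOT 0) AND (0 AND NOT 0)) IMPLIES 0) -> 1
  row 3 [0011]: (((0 IMPLIES NOT 0) AND (1 AND NOT 0)) IMPLIES 0) -> 0
  row 4 [0100]: (((0 IMPLIES NOT 1) AND (0 AND NOT 1)) IMPLIES 0) -> 1
  row 5 [0101]: (((0 IMPLIES NOT 1) AND (1 AND NOT 1)) IMPLIES 0) -> 1
  row 6 [0110]: (((0 IMPLIES NOT 1) AND (0 AND NOT 1)) IMPLIES 0) -> 1
  row 7 [0111]: (((0 IMPLIES NOT 1) AND (1 AND NOT 1)) IMPLIES 0) -> 1
  row 8 [1000]: (((1 IMPLIES NOT 0) AND (0 AND NOT 0)) IMPLIES 1) -> 1
  row 9 [1001]: (((1 IMPLIES NOT 0) AND (1 AND NOT 0)) IMPLIES 1) -> 1
  row 10 [1010]: (((1 IMPLIES NOT 0) AND (0 AND NOT 0)) IMPLIES 1) -> 1
  row 11 [1011]: (((1 IMPLIES NOT 0) AND (1 AND NOT 0)) IMPLIES 1) -> 1
  row 12 [1100]: (((1 IMPLIES NOT 1) AND (0 AND NOT 1)) IMPLIES 1) -> 1
  row 13 [1101]: (((1 IMPLIES NOT 1) AND (1 AND NOT 1)) IMPLIES 1) -> 1
  row 14 [1110]: (((1 IMPLIES NOT 1) AND (0 AND NOT 1)) IMPLIES 1) -> 1
  row 15 [1111]: (((1 IMPLIES NOT 1) AND (1 AND NOT 1)) IMPLIES 1) -> 1
Full result column, 4 rows per line (P1,P2 fixed per line; P3,P4 runs 00..11 left to right):
  rows 0-3 [P1,P2=00]: 1010  = hex A
  rows 4-7 [P1,P2=01]: 1111  = hex F
  rows 8-11 [P1,P2=10]: 1111  = hex F
  rows 12-15 [P1,P2=11]: 1111  = hex F
Output column (row 0 .. row 15) = 1010111111111111
Output column grouped in 4s = 1010 1111 1111 1111 = 0xAFFF
Convert to decimal digit by digit (value = value*16 + digit):
  A -> 10
  10*16 + 15 (F) = 175
  175*16 + 15 (F) = 2815
  2815*16 + 15 (F) = 45055
Decimal = 45055

45055


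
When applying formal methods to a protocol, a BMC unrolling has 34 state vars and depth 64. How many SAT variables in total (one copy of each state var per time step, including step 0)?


BMC unrolls to depth k, creating one copy of each state var for steps 0..k.
Step count = 64 + 1 = 65 (steps 0 through 64)
Vars per step = 34
Total = 34 * 65 = 2210

2210


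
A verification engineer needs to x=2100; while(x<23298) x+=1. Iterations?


Step 1: x goes from 2100 toward 23298 by 1; the body runs while x<23298, so iterations = ceil((bound-start)/step)
Step 2: Distance=21198
Step 3: ceil(21198/1)=21198

21198


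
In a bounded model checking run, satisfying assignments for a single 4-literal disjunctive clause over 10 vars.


Step 1: Total=2^10=1024
Step 2: Unsat when all 4 false: 2^6=64
Step 3: Sat=1024-64=960

960


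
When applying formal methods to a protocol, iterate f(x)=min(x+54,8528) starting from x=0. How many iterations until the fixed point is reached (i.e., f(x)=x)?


Step 1: x=0, cap=8528, increment=54
Step 2: x grows by 54 each step until capped at 8528; fixed point is x=8528
Step 3: iterations = ceil(8528/54) = 158

158


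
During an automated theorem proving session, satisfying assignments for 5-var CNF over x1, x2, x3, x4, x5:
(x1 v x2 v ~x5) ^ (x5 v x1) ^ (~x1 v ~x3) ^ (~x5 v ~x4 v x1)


CNF with 4 clauses over 5 vars (32 assignments).
An assignment satisfies CNF iff every clause has >=1 true literal.
Check each row (bits = x1,x2,x3,x4,x5; clause T/F shown):
  row 0 [00000]: clauses=TFTT -> 0
  row 1 [00001]: clauses=FTTT -> 0
  row 2 [00010]: clauses=TFTT -> 0
  row 3 [00011]: clauses=FTTF -> 0
  row 4 [00100]: clauses=TFTT -> 0
  row 5 [00101]: clauses=FTTT -> 0
  row 6 [00110]: clauses=TFTT -> 0
  row 7 [00111]: clauses=FTTF -> 0
  row 8 [01000]: clauses=TFTT -> 0
  row 9 [01001]: clauses=TTTT -> 1
  row 10 [01010]: clauses=TFTT -> 0
  row 11 [01011]: clauses=TTTF -> 0
  row 12 [01100]: clauses=TFTT -> 0
  row 13 [01101]: clauses=TTTT -> 1
  row 14 [01110]: clauses=TFTT -> 0
  row 15 [01111]: clauses=TTTF -> 0
  row 16 [10000]: clauses=TTTT -> 1
  row 17 [10001]: clauses=TTTT -> 1
  row 18 [10010]: clauses=TTTT -> 1
  row 19 [10011]: clauses=TTTT -> 1
  row 20 [10100]: clauses=TTFT -> 0
  row 21 [10101]: clauses=TTFT -> 0
  row 22 [10110]: clauses=TTFT -> 0
  row 23 [10111]: clauses=TTFT -> 0
  row 24 [11000]: clauses=TTTT -> 1
  row 25 [11001]: clauses=TTTT -> 1
  row 26 [11010]: clauses=TTTT -> 1
  row 27 [11011]: clauses=TTTT -> 1
  row 28 [11100]: clauses=TTFT -> 0
  row 29 [11101]: clauses=TTFT -> 0
  row 30 [11110]: clauses=TTFT -> 0
  row 31 [11111]: clauses=TTFT -> 0
Full result column, 8 rows per line (x1,x2 fixed per line; x3,x4,x5 runs 000..111 left to right):
  rows 0-7 [x1,x2=00]: 00000000  (ones: 0)
  rows 8-15 [x1,x2=01]: 01000100  (ones: 2)
  rows 16-23 [x1,x2=10]: 11110000  (ones: 4)
  rows 24-31 [x1,x2=11]: 11110000  (ones: 4)
Satisfying assignments = 0+2+4+4 = 10

10


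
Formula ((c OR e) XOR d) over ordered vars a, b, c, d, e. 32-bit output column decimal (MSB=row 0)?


Formula: ((c OR e) XOR d) over a, b, c, d, e (32 rows)
Evaluate each row (bits = a,b,c,d,e, MSB first):
  row 0 [00000]: ((0 OR 0) XOR 0) -> 0
  row 1 [00001]: ((0 OR 1) XOR 0) -> 1
  row 2 [00010]: ((0 OR 0) XOR 1) -> 1
  row 3 [00011]: ((0 OR 1) XOR 1) -> 0
  row 4 [00100]: ((1 OR 0) XOR 0) -> 1
  row 5 [00101]: ((1 OR 1) XOR 0) -> 1
  row 6 [00110]: ((1 OR 0) XOR 1) -> 0
  row 7 [00111]: ((1 OR 1) XOR 1) -> 0
  row 8 [01000]: ((0 OR 0) XOR 0) -> 0
  row 9 [01001]: ((0 OR 1) XOR 0) -> 1
  row 10 [01010]: ((0 OR 0) XOR 1) -> 1
  row 11 [01011]: ((0 OR 1) XOR 1) -> 0
  row 12 [01100]: ((1 OR 0) XOR 0) -> 1
  row 13 [01101]: ((1 OR 1) XOR 0) -> 1
  row 14 [01110]: ((1 OR 0) XOR 1) -> 0
  row 15 [01111]: ((1 OR 1) XOR 1) -> 0
  row 16 [10000]: ((0 OR 0) XOR 0) -> 0
  row 17 [10001]: ((0 OR 1) XOR 0) -> 1
  row 18 [10010]: ((0 OR 0) XOR 1) -> 1
  row 19 [10011]: ((0 OR 1) XOR 1) -> 0
  row 20 [10100]: ((1 OR 0) XOR 0) -> 1
  row 21 [10101]: ((1 OR 1) XOR 0) -> 1
  row 22 [10110]: ((1 OR 0) XOR 1) -> 0
  row 23 [10111]: ((1 OR 1) XOR 1) -> 0
  row 24 [11000]: ((0 OR 0) XOR 0) -> 0
  row 25 [11001]: ((0 OR 1) XOR 0) -> 1
  row 26 [11010]: ((0 OR 0) XOR 1) -> 1
  row 27 [11011]: ((0 OR 1) XOR 1) -> 0
  row 28 [11100]: ((1 OR 0) XOR 0) -> 1
  row 29 [11101]: ((1 OR 1) XOR 0) -> 1
  row 30 [11110]: ((1 OR 0) XOR 1) -> 0
  row 31 [11111]: ((1 OR 1) XOR 1) -> 0
Full result column, 4 rows per line (a,b,c fixed per line; d,e runs 00..11 left to right):
  rows 0-3 [a,b,c=000]: 0110  = hex 6
  rows 4-7 [a,b,c=001]: 1100  = hex C
  rows 8-11 [a,b,c=010]: 0110  = hex 6
  rows 12-15 [a,b,c=011]: 1100  = hex C
  rows 16-19 [a,b,c=100]: 0110  = hex 6
  rows 20-23 [a,b,c=101]: 1100  = hex C
  rows 24-27 [a,b,c=110]: 0110  = hex 6
  rows 28-31 [a,b,c=111]: 1100  = hex C
Output column (row 0 .. row 31) = 01101100011011000110110001101100
Output column grouped in 4s = 0110 1100 0110 1100 0110 1100 0110 1100 = 0x6C6C6C6C
Convert to decimal digit by digit (value = value*16 + digit):
  6 -> 6
  6*16 + 12 (C) = 108
  108*16 + 6 = 1734
  1734*16 + 12 (C) = 27756
  27756*16 + 6 = 444102
  444102*16 + 12 (C) = 7105644
  7105644*16 + 6 = 113690310
  113690310*16 + 12 (C) = 1819044972
Decimal = 1819044972

1819044972


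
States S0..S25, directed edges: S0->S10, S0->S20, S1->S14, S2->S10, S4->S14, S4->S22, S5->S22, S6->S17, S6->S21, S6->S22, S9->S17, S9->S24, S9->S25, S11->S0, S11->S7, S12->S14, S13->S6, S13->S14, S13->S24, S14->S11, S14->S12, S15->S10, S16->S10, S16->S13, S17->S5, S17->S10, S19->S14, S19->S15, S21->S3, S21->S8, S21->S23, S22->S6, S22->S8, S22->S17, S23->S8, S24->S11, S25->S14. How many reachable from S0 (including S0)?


BFS from S0:
  layer 0: {S0}
  layer 1: {S10, S20}
Reachable set: {S0, S10, S20}
Count = 3

3


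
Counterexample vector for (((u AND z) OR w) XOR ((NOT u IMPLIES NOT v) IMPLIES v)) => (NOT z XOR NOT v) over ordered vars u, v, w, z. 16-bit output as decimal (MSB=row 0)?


F1 = (((u AND z) OR w) XOR ((NOT u IMPLIES NOT v) IMPLIES v))
F2 = (NOT z XOR NOT v)
Counterexample to F1=>F2 is where F1=1 and F2=0.
Evaluate each row (bits = u,v,w,z, MSB first):
  row 0 [0000]: F1=0 F2=0 -> F1&~F2 -> 0
  row 1 [0001]: F1=0 F2=1 -> F1&~F2 -> 0
  row 2 [0010]: F1=1 F2=0 -> F1&~F2 -> 1
  row 3 [0011]: F1=1 F2=1 -> F1&~F2 -> 0
  row 4 [0100]: F1=1 F2=1 -> F1&~F2 -> 0
  row 5 [0101]: F1=1 F2=0 -> F1&~F2 -> 1
  row 6 [0110]: F1=0 F2=1 -> F1&~F2 -> 0
  row 7 [0111]: F1=0 F2=0 -> F1&~F2 -> 0
  row 8 [1000]: F1=0 F2=0 -> F1&~F2 -> 0
  row 9 [1001]: F1=1 F2=1 -> F1&~F2 -> 0
  row 10 [1010]: F1=1 F2=0 -> F1&~F2 -> 1
  row 11 [1011]: F1=1 F2=1 -> F1&~F2 -> 0
  row 12 [1100]: F1=1 F2=1 -> F1&~F2 -> 0
  row 13 [1101]: F1=0 F2=0 -> F1&~F2 -> 0
  row 14 [1110]: F1=0 F2=1 -> F1&~F2 -> 0
  row 15 [1111]: F1=0 F2=0 -> F1&~F2 -> 0
Full result column, 4 rows per line (u,v fixed per line; w,z runs 00..11 left to right):
  rows 0-3 [u,v=00]: 0010  = hex 2
  rows 4-7 [u,v=01]: 0100  = hex 4
  rows 8-11 [u,v=10]: 0010  = hex 2
  rows 12-15 [u,v=11]: 0000  = hex 0
Counterexample vector (row 0 .. row 15) = 0010010000100000
Output column grouped in 4s = 0010 0100 0010 0000 = 0x2420
Convert to decimal digit by digit (value = value*16 + digit):
  2 -> 2
  2*16 + 4 = 36
  36*16 + 2 = 578
  578*16 + 0 = 9248
Decimal = 9248

9248


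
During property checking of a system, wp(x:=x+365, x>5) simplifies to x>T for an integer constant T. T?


Formula: wp(x:=E, P) = P[E/x] (substitute E for x in postcondition)
Step 1: Postcondition: x>5
Step 2: Substitute x+365 for x: x+365>5
Step 3: Solve for x: x > 5-365 = -360

-360


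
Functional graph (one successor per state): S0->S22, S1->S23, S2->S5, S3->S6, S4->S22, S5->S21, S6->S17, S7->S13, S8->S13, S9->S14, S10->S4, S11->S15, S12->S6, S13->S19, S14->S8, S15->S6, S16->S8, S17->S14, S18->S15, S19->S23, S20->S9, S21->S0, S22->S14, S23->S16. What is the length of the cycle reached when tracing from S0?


Trace from S0 until a state repeats:
  S0 -> S22 -> S14 -> S8 -> S13 -> S19 -> S23 -> S16 -> S8
S8 first seen at step 3, revisited at step 8.
Cycle length = 8 - 3 = 5

5


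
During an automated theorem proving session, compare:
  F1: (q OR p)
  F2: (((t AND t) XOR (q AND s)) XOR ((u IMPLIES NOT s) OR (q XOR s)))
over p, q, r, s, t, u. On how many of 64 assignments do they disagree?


F1 = (q OR p)
F2 = (((t AND t) XOR (q AND s)) XOR ((u IMPLIES NOT s) OR (q XOR s)))
Evaluate both on each of 64 rows (bits = p,q,r,s,t,u):
  row 0 [000000]: F1=0 F2=1 (differ) -> 1
  row 1 [000001]: F1=0 F2=1 (differ) -> 1
  row 2 [000010]: F1=0 F2=0 -> 0
  row 3 [000011]: F1=0 F2=0 -> 0
  row 4 [000100]: F1=0 F2=1 (differ) -> 1
  (every remaining row is evaluated the same way; all 64 results are listed next)
Full result column, 8 rows per line (p,q,r fixed per line; s,t,u runs 000..111 left to right):
  rows 0-7 [p,q,r=000]: 11001100  (ones: 4)
  rows 8-15 [p,q,r=001]: 11001100  (ones: 4)
  rows 16-23 [p,q,r=010]: 00111001  (ones: 4)
  rows 24-31 [p,q,r=011]: 00111001  (ones: 4)
  rows 32-39 [p,q,r=100]: 00110011  (ones: 4)
  rows 40-47 [p,q,r=101]: 00110011  (ones: 4)
  rows 48-55 [p,q,r=110]: 00111001  (ones: 4)
  rows 56-63 [p,q,r=111]: 00111001  (ones: 4)
Disagreements = 4+4+4+4+4+4+4+4 = 32

32


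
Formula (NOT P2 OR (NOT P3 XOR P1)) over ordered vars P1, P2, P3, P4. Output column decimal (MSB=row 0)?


Formula: (NOT P2 OR (NOT P3 XOR P1)) over P1, P2, P3, P4 (16 rows)
Evaluate each row (bits = P1,P2,P3,P4, MSB first):
  row 0 [0000]: (NOT 0 OR (NOT 0 XOR 0)) -> 1
  row 1 [0001]: (NOT 0 OR (NOT 0 XOR 0)) -> 1
  row 2 [0010]: (NOT 0 OR (NOT 1 XOR 0)) -> 1
  row 3 [0011]: (NOT 0 OR (NOT 1 XOR 0)) -> 1
  row 4 [0100]: (NOT 1 OR (NOT 0 XOR 0)) -> 1
  row 5 [0101]: (NOT 1 OR (NOT 0 XOR 0)) -> 1
  row 6 [0110]: (NOT 1 OR (NOT 1 XOR 0)) -> 0
  row 7 [0111]: (NOT 1 OR (NOT 1 XOR 0)) -> 0
  row 8 [1000]: (NOT 0 OR (NOT 0 XOR 1)) -> 1
  row 9 [1001]: (NOT 0 OR (NOT 0 XOR 1)) -> 1
  row 10 [1010]: (NOT 0 OR (NOT 1 XOR 1)) -> 1
  row 11 [1011]: (NOT 0 OR (NOT 1 XOR 1)) -> 1
  row 12 [1100]: (NOT 1 OR (NOT 0 XOR 1)) -> 0
  row 13 [1101]: (NOT 1 OR (NOT 0 XOR 1)) -> 0
  row 14 [1110]: (NOT 1 OR (NOT 1 XOR 1)) -> 1
  row 15 [1111]: (NOT 1 OR (NOT 1 XOR 1)) -> 1
Full result column, 4 rows per line (P1,P2 fixed per line; P3,P4 runs 00..11 left to right):
  rows 0-3 [P1,P2=00]: 1111  = hex F
  rows 4-7 [P1,P2=01]: 1100  = hex C
  rows 8-11 [P1,P2=10]: 1111  = hex F
  rows 12-15 [P1,P2=11]: 0011  = hex 3
Output column (row 0 .. row 15) = 1111110011110011
Output column grouped in 4s = 1111 1100 1111 0011 = 0xFCF3
Convert to decimal digit by digit (value = value*16 + digit):
  F -> 15
  15*16 + 12 (C) = 252
  252*16 + 15 (F) = 4047
  4047*16 + 3 = 64755
Decimal = 64755

64755


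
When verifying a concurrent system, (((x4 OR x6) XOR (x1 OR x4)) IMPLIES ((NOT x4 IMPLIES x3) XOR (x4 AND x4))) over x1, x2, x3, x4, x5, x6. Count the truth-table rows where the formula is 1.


Formula: (((x4 OR x6) XOR (x1 OR x4)) IMPLIES ((NOT x4 IMPLIES x3) XOR (x4 AND x4))) over 6 vars (64 rows)
Evaluate each row (x1, x2, x3, x4, x5, x6 as bits, MSB first):
  row 0 [000000]: (((0 OR 0) XOR (0 OR 0)) IMPLIES ((NOT 0 IMPLIES 0) XOR (0 AND 0))) -> 1
  row 1 [000001]: (((0 OR 1) XOR (0 OR 0)) IMPLIES ((NOT 0 IMPLIES 0) XOR (0 AND 0))) -> 0
  row 2 [000010]: (((0 OR 0) XOR (0 OR 0)) IMPLIES ((NOT 0 IMPLIES 0) XOR (0 AND 0))) -> 1
  row 3 [000011]: (((0 OR 1) XOR (0 OR 0)) IMPLIES ((NOT 0 IMPLIES 0) XOR (0 AND 0))) -> 0
  row 4 [000100]: (((1 OR 0) XOR (0 OR 1)) IMPLIES ((NOT 1 IMPLIES 0) XOR (1 AND 1))) -> 1
  (every remaining row is evaluated the same way; all 64 results are listed next)
Full result column, 8 rows per line (x1,x2,x3 fixed per line; x4,x5,x6 runs 000..111 left to right):
  rows 0-7 [x1,x2,x3=000]: 10101111  (ones: 6)
  rows 8-15 [x1,x2,x3=001]: 11111111  (ones: 8)
  rows 16-23 [x1,x2,x3=010]: 10101111  (ones: 6)
  rows 24-31 [x1,x2,x3=011]: 11111111  (ones: 8)
  rows 32-39 [x1,x2,x3=100]: 01011111  (ones: 6)
  rows 40-47 [x1,x2,x3=101]: 11111111  (ones: 8)
  rows 48-55 [x1,x2,x3=110]: 01011111  (ones: 6)
  rows 56-63 [x1,x2,x3=111]: 11111111  (ones: 8)
Count of 1-rows = 6+8+6+8+6+8+6+8 = 56

56


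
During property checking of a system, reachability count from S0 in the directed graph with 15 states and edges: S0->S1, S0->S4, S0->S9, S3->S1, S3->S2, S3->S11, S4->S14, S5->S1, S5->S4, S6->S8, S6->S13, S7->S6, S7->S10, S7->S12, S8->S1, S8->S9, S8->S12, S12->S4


BFS from S0:
  layer 0: {S0}
  layer 1: {S1, S4, S9}
  layer 2: {S14}
Reachable set: {S0, S1, S4, S9, S14}
Count = 5

5


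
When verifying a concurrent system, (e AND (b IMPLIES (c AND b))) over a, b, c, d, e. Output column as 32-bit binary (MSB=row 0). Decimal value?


Formula: (e AND (b IMPLIES (c AND b))) over a, b, c, d, e (32 rows)
Evaluate each row (bits = a,b,c,d,e, MSB first):
  row 0 [00000]: (0 AND (0 IMPLIES (0 AND 0))) -> 0
  row 1 [00001]: (1 AND (0 IMPLIES (0 AND 0))) -> 1
  row 2 [00010]: (0 AND (0 IMPLIES (0 AND 0))) -> 0
  row 3 [00011]: (1 AND (0 IMPLIES (0 AND 0))) -> 1
  row 4 [00100]: (0 AND (0 IMPLIES (1 AND 0))) -> 0
  row 5 [00101]: (1 AND (0 IMPLIES (1 AND 0))) -> 1
  row 6 [00110]: (0 AND (0 IMPLIES (1 AND 0))) -> 0
  row 7 [00111]: (1 AND (0 IMPLIES (1 AND 0))) -> 1
  row 8 [01000]: (0 AND (1 IMPLIES (0 AND 1))) -> 0
  row 9 [01001]: (1 AND (1 IMPLIES (0 AND 1))) -> 0
  row 10 [01010]: (0 AND (1 IMPLIES (0 AND 1))) -> 0
  row 11 [01011]: (1 AND (1 IMPLIES (0 AND 1))) -> 0
  row 12 [01100]: (0 AND (1 IMPLIES (1 AND 1))) -> 0
  row 13 [01101]: (1 AND (1 IMPLIES (1 AND 1))) -> 1
  row 14 [01110]: (0 AND (1 IMPLIES (1 AND 1))) -> 0
  row 15 [01111]: (1 AND (1 IMPLIES (1 AND 1))) -> 1
  row 16 [10000]: (0 AND (0 IMPLIES (0 AND 0))) -> 0
  row 17 [10001]: (1 AND (0 IMPLIES (0 AND 0))) -> 1
  row 18 [10010]: (0 AND (0 IMPLIES (0 AND 0))) -> 0
  row 19 [10011]: (1 AND (0 IMPLIES (0 AND 0))) -> 1
  row 20 [10100]: (0 AND (0 IMPLIES (1 AND 0))) -> 0
  row 21 [10101]: (1 AND (0 IMPLIES (1 AND 0))) -> 1
  row 22 [10110]: (0 AND (0 IMPLIES (1 AND 0))) -> 0
  row 23 [10111]: (1 AND (0 IMPLIES (1 AND 0))) -> 1
  row 24 [11000]: (0 AND (1 IMPLIES (0 AND 1))) -> 0
  row 25 [11001]: (1 AND (1 IMPLIES (0 AND 1))) -> 0
  row 26 [11010]: (0 AND (1 IMPLIES (0 AND 1))) -> 0
  row 27 [11011]: (1 AND (1 IMPLIES (0 AND 1))) -> 0
  row 28 [11100]: (0 AND (1 IMPLIES (1 AND 1))) -> 0
  row 29 [11101]: (1 AND (1 IMPLIES (1 AND 1))) -> 1
  row 30 [11110]: (0 AND (1 IMPLIES (1 AND 1))) -> 0
  row 31 [11111]: (1 AND (1 IMPLIES (1 AND 1))) -> 1
Full result column, 4 rows per line (a,b,c fixed per line; d,e runs 00..11 left to right):
  rows 0-3 [a,b,c=000]: 0101  = hex 5
  rows 4-7 [a,b,c=001]: 0101  = hex 5
  rows 8-11 [a,b,c=010]: 0000  = hex 0
  rows 12-15 [a,b,c=011]: 0101  = hex 5
  rows 16-19 [a,b,c=100]: 0101  = hex 5
  rows 20-23 [a,b,c=101]: 0101  = hex 5
  rows 24-27 [a,b,c=110]: 0000  = hex 0
  rows 28-31 [a,b,c=111]: 0101  = hex 5
Output column (row 0 .. row 31) = 01010101000001010101010100000101
Output column grouped in 4s = 0101 0101 0000 0101 0101 0101 0000 0101 = 0x55055505
Convert to decimal digit by digit (value = value*16 + digit):
  5 -> 5
  5*16 + 5 = 85
  85*16 + 0 = 1360
  1360*16 + 5 = 21765
  21765*16 + 5 = 348245
  348245*16 + 5 = 5571925
  5571925*16 + 0 = 89150800
  89150800*16 + 5 = 1426412805
Decimal = 1426412805

1426412805


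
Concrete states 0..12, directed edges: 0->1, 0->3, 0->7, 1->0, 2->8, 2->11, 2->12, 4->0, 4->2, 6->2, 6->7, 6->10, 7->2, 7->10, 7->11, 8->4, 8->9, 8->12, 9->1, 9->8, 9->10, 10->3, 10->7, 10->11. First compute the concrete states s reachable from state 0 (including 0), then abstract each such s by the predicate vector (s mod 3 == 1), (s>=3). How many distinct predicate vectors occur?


BFS from 0:
Concrete reachable: {0, 1, 2, 3, 4, 7, 8, 9, 10, 11, 12}
Abstract via predicates (s mod 3 == 1), (s>=3):
  (0,0) <- {0, 2}
  (0,1) <- {3, 8, 9, 11, 12}
  (1,0) <- {1}
  (1,1) <- {4, 7, 10}
Distinct abstract states = 4

4


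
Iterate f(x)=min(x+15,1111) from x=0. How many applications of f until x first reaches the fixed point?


Step 1: x=0, cap=1111, increment=15
Step 2: x grows by 15 each step until capped at 1111; fixed point is x=1111
Step 3: iterations = ceil(1111/15) = 75

75


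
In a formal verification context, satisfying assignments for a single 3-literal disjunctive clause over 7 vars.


Step 1: Total=2^7=128
Step 2: Unsat when all 3 false: 2^4=16
Step 3: Sat=128-16=112

112


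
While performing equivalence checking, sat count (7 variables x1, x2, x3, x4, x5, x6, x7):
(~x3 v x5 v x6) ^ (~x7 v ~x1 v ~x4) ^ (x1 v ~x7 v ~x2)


CNF with 3 clauses over 7 vars (128 assignments).
An assignment satisfies CNF iff every clause has >=1 true literal.
Check each row (bits = x1,x2,x3,x4,x5,x6,x7; clause T/F shown):
  row 0 [0000000]: clauses=TTT -> 1
  row 1 [0000001]: clauses=TTT -> 1
  row 2 [0000010]: clauses=TTT -> 1
  row 3 [0000011]: clauses=TTT -> 1
  row 4 [0000100]: clauses=TTT -> 1
  (every remaining row is evaluated the same way; all 128 results are listed next)
Full result column, 8 rows per line (x1,x2,x3,x4 fixed per line; x5,x6,x7 runs 000..111 left to right):
  rows 0-7 [x1,x2,x3,x4=0000]: 11111111  (ones: 8)
  rows 8-15 [x1,x2,x3,x4=0001]: 11111111  (ones: 8)
  rows 16-23 [x1,x2,x3,x4=0010]: 00111111  (ones: 6)
  rows 24-31 [x1,x2,x3,x4=0011]: 00111111  (ones: 6)
  rows 32-39 [x1,x2,x3,x4=0100]: 10101010  (ones: 4)
  rows 40-47 [x1,x2,x3,x4=0101]: 10101010  (ones: 4)
  rows 48-55 [x1,x2,x3,x4=0110]: 00101010  (ones: 3)
  rows 56-63 [x1,x2,x3,x4=0111]: 00101010  (ones: 3)
  rows 64-71 [x1,x2,x3,x4=1000]: 11111111  (ones: 8)
  rows 72-79 [x1,x2,x3,x4=1001]: 10101010  (ones: 4)
  rows 80-87 [x1,x2,x3,x4=1010]: 00111111  (ones: 6)
  rows 88-95 [x1,x2,x3,x4=1011]: 00101010  (ones: 3)
  rows 96-103 [x1,x2,x3,x4=1100]: 11111111  (ones: 8)
  rows 104-111 [x1,x2,x3,x4=1101]: 10101010  (ones: 4)
  rows 112-119 [x1,x2,x3,x4=1110]: 00111111  (ones: 6)
  rows 120-127 [x1,x2,x3,x4=1111]: 00101010  (ones: 3)
Satisfying assignments = 8+8+6+6+4+4+3+3+8+4+6+3+8+4+6+3 = 84

84


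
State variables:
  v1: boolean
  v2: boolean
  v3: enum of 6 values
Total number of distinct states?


State space = product of domain sizes of all variables.
Domain sizes:
  v1 (boolean): 2
  v2 (boolean): 2
  v3 (enum of 6 values): 6
Product = 2 * 2 * 6 = 24

24


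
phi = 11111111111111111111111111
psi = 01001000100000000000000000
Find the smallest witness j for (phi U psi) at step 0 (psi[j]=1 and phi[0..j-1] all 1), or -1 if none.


(phi U psi) at 0: need smallest j with psi[j]=1 and phi[i]=1 for all i in [0,j).
Scan from step 0:
  step 0: phi=1, psi=0 -> continue
  step 1: psi=1 and phi held for [0,1) -> witness found
Witness step = 1

1


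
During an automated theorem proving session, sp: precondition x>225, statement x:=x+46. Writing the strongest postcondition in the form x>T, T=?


Formula: sp(P, x:=E) = exists old_x. (x = E[old_x/x]) AND P[old_x/x] (old_x is the value of x before the assignment; eliminate old_x by solving x = E[old_x/x] for old_x)
Step 1: Precondition P: x>225, i.e. old_x > 225
Step 2: Assignment gives x = old_x + 46, so old_x = x - 46
Step 3: Substitute into P: x - 46 > 225
Step 4: Simplify: x > 225+46 = 271

271


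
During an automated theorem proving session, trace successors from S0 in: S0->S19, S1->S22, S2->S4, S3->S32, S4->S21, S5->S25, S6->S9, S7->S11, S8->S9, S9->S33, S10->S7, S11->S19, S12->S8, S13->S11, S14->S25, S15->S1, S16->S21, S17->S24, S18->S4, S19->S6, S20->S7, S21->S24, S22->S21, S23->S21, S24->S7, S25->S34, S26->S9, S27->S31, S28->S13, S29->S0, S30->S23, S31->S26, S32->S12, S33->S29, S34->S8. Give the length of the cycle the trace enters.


Trace from S0 until a state repeats:
  S0 -> S19 -> S6 -> S9 -> S33 -> S29 -> S0
S0 first seen at step 0, revisited at step 6.
Cycle length = 6 - 0 = 6

6


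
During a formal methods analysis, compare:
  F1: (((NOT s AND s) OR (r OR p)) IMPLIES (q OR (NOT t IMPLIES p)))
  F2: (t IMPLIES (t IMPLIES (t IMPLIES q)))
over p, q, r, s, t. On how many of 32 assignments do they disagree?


F1 = (((NOT s AND s) OR (r OR p)) IMPLIES (q OR (NOT t IMPLIES p)))
F2 = (t IMPLIES (t IMPLIES (t IMPLIES q)))
Evaluate both on each of 32 rows (bits = p,q,r,s,t):
  row 0 [00000]: F1=1 F2=1 -> 0
  row 1 [00001]: F1=1 F2=0 (differ) -> 1
  row 2 [00010]: F1=1 F2=1 -> 0
  row 3 [00011]: F1=1 F2=0 (differ) -> 1
  row 4 [00100]: F1=0 F2=1 (differ) -> 1
  row 5 [00101]: F1=1 F2=0 (differ) -> 1
  row 6 [00110]: F1=0 F2=1 (differ) -> 1
  row 7 [00111]: F1=1 F2=0 (differ) -> 1
  row 8 [01000]: F1=1 F2=1 -> 0
  row 9 [01001]: F1=1 F2=1 -> 0
  row 10 [01010]: F1=1 F2=1 -> 0
  row 11 [01011]: F1=1 F2=1 -> 0
  row 12 [01100]: F1=1 F2=1 -> 0
  row 13 [01101]: F1=1 F2=1 -> 0
  row 14 [01110]: F1=1 F2=1 -> 0
  row 15 [01111]: F1=1 F2=1 -> 0
  row 16 [10000]: F1=1 F2=1 -> 0
  row 17 [10001]: F1=1 F2=0 (differ) -> 1
  row 18 [10010]: F1=1 F2=1 -> 0
  row 19 [10011]: F1=1 F2=0 (differ) -> 1
  row 20 [10100]: F1=1 F2=1 -> 0
  row 21 [10101]: F1=1 F2=0 (differ) -> 1
  row 22 [10110]: F1=1 F2=1 -> 0
  row 23 [10111]: F1=1 F2=0 (differ) -> 1
  row 24 [11000]: F1=1 F2=1 -> 0
  row 25 [11001]: F1=1 F2=1 -> 0
  row 26 [11010]: F1=1 F2=1 -> 0
  row 27 [11011]: F1=1 F2=1 -> 0
  row 28 [11100]: F1=1 F2=1 -> 0
  row 29 [11101]: F1=1 F2=1 -> 0
  row 30 [11110]: F1=1 F2=1 -> 0
  row 31 [11111]: F1=1 F2=1 -> 0
Full result column, 8 rows per line (p,q fixed per line; r,s,t runs 000..111 left to right):
  rows 0-7 [p,q=00]: 01011111  (ones: 6)
  rows 8-15 [p,q=01]: 00000000  (ones: 0)
  rows 16-23 [p,q=10]: 01010101  (ones: 4)
  rows 24-31 [p,q=11]: 00000000  (ones: 0)
Disagreements = 6+0+4+0 = 10

10


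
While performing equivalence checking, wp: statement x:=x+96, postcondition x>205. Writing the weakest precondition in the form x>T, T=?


Formula: wp(x:=E, P) = P[E/x] (substitute E for x in postcondition)
Step 1: Postcondition: x>205
Step 2: Substitute x+96 for x: x+96>205
Step 3: Solve for x: x > 205-96 = 109

109


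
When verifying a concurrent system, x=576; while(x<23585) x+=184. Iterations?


Step 1: x goes from 576 toward 23585 by 184; the body runs while x<23585, so iterations = ceil((bound-start)/step)
Step 2: Distance=23009
Step 3: ceil(23009/184)=126

126


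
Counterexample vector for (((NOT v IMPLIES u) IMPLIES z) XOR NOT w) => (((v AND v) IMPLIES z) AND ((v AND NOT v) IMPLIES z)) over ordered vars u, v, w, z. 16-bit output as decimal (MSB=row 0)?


F1 = (((NOT v IMPLIES u) IMPLIES z) XOR NOT w)
F2 = (((v AND v) IMPLIES z) AND ((v AND NOT v) IMPLIES z))
Counterexample to F1=>F2 is where F1=1 and F2=0.
Evaluate each row (bits = u,v,w,z, MSB first):
  row 0 [0000]: F1=0 F2=1 -> F1&~F2 -> 0
  row 1 [0001]: F1=0 F2=1 -> F1&~F2 -> 0
  row 2 [0010]: F1=1 F2=1 -> F1&~F2 -> 0
  row 3 [0011]: F1=1 F2=1 -> F1&~F2 -> 0
  row 4 [0100]: F1=1 F2=0 -> F1&~F2 -> 1
  row 5 [0101]: F1=0 F2=1 -> F1&~F2 -> 0
  row 6 [0110]: F1=0 F2=0 -> F1&~F2 -> 0
  row 7 [0111]: F1=1 F2=1 -> F1&~F2 -> 0
  row 8 [1000]: F1=1 F2=1 -> F1&~F2 -> 0
  row 9 [1001]: F1=0 F2=1 -> F1&~F2 -> 0
  row 10 [1010]: F1=0 F2=1 -> F1&~F2 -> 0
  row 11 [1011]: F1=1 F2=1 -> F1&~F2 -> 0
  row 12 [1100]: F1=1 F2=0 -> F1&~F2 -> 1
  row 13 [1101]: F1=0 F2=1 -> F1&~F2 -> 0
  row 14 [1110]: F1=0 F2=0 -> F1&~F2 -> 0
  row 15 [1111]: F1=1 F2=1 -> F1&~F2 -> 0
Full result column, 4 rows per line (u,v fixed per line; w,z runs 00..11 left to right):
  rows 0-3 [u,v=00]: 0000  = hex 0
  rows 4-7 [u,v=01]: 1000  = hex 8
  rows 8-11 [u,v=10]: 0000  = hex 0
  rows 12-15 [u,v=11]: 1000  = hex 8
Counterexample vector (row 0 .. row 15) = 0000100000001000
Output column grouped in 4s = 0000 1000 0000 1000 = 0x0808
Convert to decimal digit by digit (value = value*16 + digit):
  0 -> 0
  0*16 + 8 = 8
  8*16 + 0 = 128
  128*16 + 8 = 2056
Decimal = 2056

2056


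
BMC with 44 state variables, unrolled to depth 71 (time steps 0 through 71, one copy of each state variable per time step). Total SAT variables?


BMC unrolls to depth k, creating one copy of each state var for steps 0..k.
Step count = 71 + 1 = 72 (steps 0 through 71)
Vars per step = 44
Total = 44 * 72 = 3168

3168


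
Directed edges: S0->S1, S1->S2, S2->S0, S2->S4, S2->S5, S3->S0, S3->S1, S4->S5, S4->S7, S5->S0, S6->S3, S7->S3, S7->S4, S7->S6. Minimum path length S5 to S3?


BFS layer-by-layer from S5:
  dist 0: {S5}
  dist 1: {S0}
  dist 2: {S1}
  dist 3: {S2}
  dist 4: {S4}
  dist 5: {S7}
  dist 6: {S3, S6}
  -> S3 reached at distance 6
Shortest path length = 6

6


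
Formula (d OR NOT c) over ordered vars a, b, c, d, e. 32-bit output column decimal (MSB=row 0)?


Formula: (d OR NOT c) over a, b, c, d, e (32 rows)
Evaluate each row (bits = a,b,c,d,e, MSB first):
  row 0 [00000]: (0 OR NOT 0) -> 1
  row 1 [00001]: (0 OR NOT 0) -> 1
  row 2 [00010]: (1 OR NOT 0) -> 1
  row 3 [00011]: (1 OR NOT 0) -> 1
  row 4 [00100]: (0 OR NOT 1) -> 0
  row 5 [00101]: (0 OR NOT 1) -> 0
  row 6 [00110]: (1 OR NOT 1) -> 1
  row 7 [00111]: (1 OR NOT 1) -> 1
  row 8 [01000]: (0 OR NOT 0) -> 1
  row 9 [01001]: (0 OR NOT 0) -> 1
  row 10 [01010]: (1 OR NOT 0) -> 1
  row 11 [01011]: (1 OR NOT 0) -> 1
  row 12 [01100]: (0 OR NOT 1) -> 0
  row 13 [01101]: (0 OR NOT 1) -> 0
  row 14 [01110]: (1 OR NOT 1) -> 1
  row 15 [01111]: (1 OR NOT 1) -> 1
  row 16 [10000]: (0 OR NOT 0) -> 1
  row 17 [10001]: (0 OR NOT 0) -> 1
  row 18 [10010]: (1 OR NOT 0) -> 1
  row 19 [10011]: (1 OR NOT 0) -> 1
  row 20 [10100]: (0 OR NOT 1) -> 0
  row 21 [10101]: (0 OR NOT 1) -> 0
  row 22 [10110]: (1 OR NOT 1) -> 1
  row 23 [10111]: (1 OR NOT 1) -> 1
  row 24 [11000]: (0 OR NOT 0) -> 1
  row 25 [11001]: (0 OR NOT 0) -> 1
  row 26 [11010]: (1 OR NOT 0) -> 1
  row 27 [11011]: (1 OR NOT 0) -> 1
  row 28 [11100]: (0 OR NOT 1) -> 0
  row 29 [11101]: (0 OR NOT 1) -> 0
  row 30 [11110]: (1 OR NOT 1) -> 1
  row 31 [11111]: (1 OR NOT 1) -> 1
Full result column, 4 rows per line (a,b,c fixed per line; d,e runs 00..11 left to right):
  rows 0-3 [a,b,c=000]: 1111  = hex F
  rows 4-7 [a,b,c=001]: 0011  = hex 3
  rows 8-11 [a,b,c=010]: 1111  = hex F
  rows 12-15 [a,b,c=011]: 0011  = hex 3
  rows 16-19 [a,b,c=100]: 1111  = hex F
  rows 20-23 [a,b,c=101]: 0011  = hex 3
  rows 24-27 [a,b,c=110]: 1111  = hex F
  rows 28-31 [a,b,c=111]: 0011  = hex 3
Output column (row 0 .. row 31) = 11110011111100111111001111110011
Output column grouped in 4s = 1111 0011 1111 0011 1111 0011 1111 0011 = 0xF3F3F3F3
Convert to decimal digit by digit (value = value*16 + digit):
  F -> 15
  15*16 + 3 = 243
  243*16 + 15 (F) = 3903
  3903*16 + 3 = 62451
  62451*16 + 15 (F) = 999231
  999231*16 + 3 = 15987699
  15987699*16 + 15 (F) = 255803199
  255803199*16 + 3 = 4092851187
Decimal = 4092851187

4092851187


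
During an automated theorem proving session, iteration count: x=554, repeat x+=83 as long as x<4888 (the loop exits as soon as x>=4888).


Step 1: x goes from 554 toward 4888 by 83; the body runs while x<4888, so iterations = ceil((bound-start)/step)
Step 2: Distance=4334
Step 3: ceil(4334/83)=53

53


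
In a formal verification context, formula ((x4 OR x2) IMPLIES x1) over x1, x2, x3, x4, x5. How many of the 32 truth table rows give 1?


Formula: ((x4 OR x2) IMPLIES x1) over 5 vars (32 rows)
Evaluate each row (x1, x2, x3, x4, x5 as bits, MSB first):
  row 0 [00000]: ((0 OR 0) IMPLIES 0) -> 1
  row 1 [00001]: ((0 OR 0) IMPLIES 0) -> 1
  row 2 [00010]: ((1 OR 0) IMPLIES 0) -> 0
  row 3 [00011]: ((1 OR 0) IMPLIES 0) -> 0
  row 4 [00100]: ((0 OR 0) IMPLIES 0) -> 1
  row 5 [00101]: ((0 OR 0) IMPLIES 0) -> 1
  row 6 [00110]: ((1 OR 0) IMPLIES 0) -> 0
  row 7 [00111]: ((1 OR 0) IMPLIES 0) -> 0
  row 8 [01000]: ((0 OR 1) IMPLIES 0) -> 0
  row 9 [01001]: ((0 OR 1) IMPLIES 0) -> 0
  row 10 [01010]: ((1 OR 1) IMPLIES 0) -> 0
  row 11 [01011]: ((1 OR 1) IMPLIES 0) -> 0
  row 12 [01100]: ((0 OR 1) IMPLIES 0) -> 0
  row 13 [01101]: ((0 OR 1) IMPLIES 0) -> 0
  row 14 [01110]: ((1 OR 1) IMPLIES 0) -> 0
  row 15 [01111]: ((1 OR 1) IMPLIES 0) -> 0
  row 16 [10000]: ((0 OR 0) IMPLIES 1) -> 1
  row 17 [10001]: ((0 OR 0) IMPLIES 1) -> 1
  row 18 [10010]: ((1 OR 0) IMPLIES 1) -> 1
  row 19 [10011]: ((1 OR 0) IMPLIES 1) -> 1
  row 20 [10100]: ((0 OR 0) IMPLIES 1) -> 1
  row 21 [10101]: ((0 OR 0) IMPLIES 1) -> 1
  row 22 [10110]: ((1 OR 0) IMPLIES 1) -> 1
  row 23 [10111]: ((1 OR 0) IMPLIES 1) -> 1
  row 24 [11000]: ((0 OR 1) IMPLIES 1) -> 1
  row 25 [11001]: ((0 OR 1) IMPLIES 1) -> 1
  row 26 [11010]: ((1 OR 1) IMPLIES 1) -> 1
  row 27 [11011]: ((1 OR 1) IMPLIES 1) -> 1
  row 28 [11100]: ((0 OR 1) IMPLIES 1) -> 1
  row 29 [11101]: ((0 OR 1) IMPLIES 1) -> 1
  row 30 [11110]: ((1 OR 1) IMPLIES 1) -> 1
  row 31 [11111]: ((1 OR 1) IMPLIES 1) -> 1
Full result column, 8 rows per line (x1,x2 fixed per line; x3,x4,x5 runs 000..111 left to right):
  rows 0-7 [x1,x2=00]: 11001100  (ones: 4)
  rows 8-15 [x1,x2=01]: 00000000  (ones: 0)
  rows 16-23 [x1,x2=10]: 11111111  (ones: 8)
  rows 24-31 [x1,x2=11]: 11111111  (ones: 8)
Count of 1-rows = 4+0+8+8 = 20

20


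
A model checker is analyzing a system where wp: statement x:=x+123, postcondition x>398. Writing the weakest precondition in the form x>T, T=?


Formula: wp(x:=E, P) = P[E/x] (substitute E for x in postcondition)
Step 1: Postcondition: x>398
Step 2: Substitute x+123 for x: x+123>398
Step 3: Solve for x: x > 398-123 = 275

275


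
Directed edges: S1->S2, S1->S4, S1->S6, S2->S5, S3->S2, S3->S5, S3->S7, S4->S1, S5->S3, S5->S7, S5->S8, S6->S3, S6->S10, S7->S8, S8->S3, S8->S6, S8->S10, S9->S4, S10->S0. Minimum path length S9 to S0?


BFS layer-by-layer from S9:
  dist 0: {S9}
  dist 1: {S4}
  dist 2: {S1}
  dist 3: {S2, S6}
  dist 4: {S3, S5, S10}
  dist 5: {S0, S7, S8}
  -> S0 reached at distance 5
Shortest path length = 5

5


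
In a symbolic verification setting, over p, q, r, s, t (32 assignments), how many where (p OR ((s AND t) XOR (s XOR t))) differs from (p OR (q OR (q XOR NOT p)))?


F1 = (p OR ((s AND t) XOR (s XOR t)))
F2 = (p OR (q OR (q XOR NOT p)))
Evaluate both on each of 32 rows (bits = p,q,r,s,t):
  row 0 [00000]: F1=0 F2=1 (differ) -> 1
  row 1 [00001]: F1=1 F2=1 -> 0
  row 2 [00010]: F1=1 F2=1 -> 0
  row 3 [00011]: F1=1 F2=1 -> 0
  row 4 [00100]: F1=0 F2=1 (differ) -> 1
  row 5 [00101]: F1=1 F2=1 -> 0
  row 6 [00110]: F1=1 F2=1 -> 0
  row 7 [00111]: F1=1 F2=1 -> 0
  row 8 [01000]: F1=0 F2=1 (differ) -> 1
  row 9 [01001]: F1=1 F2=1 -> 0
  row 10 [01010]: F1=1 F2=1 -> 0
  row 11 [01011]: F1=1 F2=1 -> 0
  row 12 [01100]: F1=0 F2=1 (differ) -> 1
  row 13 [01101]: F1=1 F2=1 -> 0
  row 14 [01110]: F1=1 F2=1 -> 0
  row 15 [01111]: F1=1 F2=1 -> 0
  row 16 [10000]: F1=1 F2=1 -> 0
  row 17 [10001]: F1=1 F2=1 -> 0
  row 18 [10010]: F1=1 F2=1 -> 0
  row 19 [10011]: F1=1 F2=1 -> 0
  row 20 [10100]: F1=1 F2=1 -> 0
  row 21 [10101]: F1=1 F2=1 -> 0
  row 22 [10110]: F1=1 F2=1 -> 0
  row 23 [10111]: F1=1 F2=1 -> 0
  row 24 [11000]: F1=1 F2=1 -> 0
  row 25 [11001]: F1=1 F2=1 -> 0
  row 26 [11010]: F1=1 F2=1 -> 0
  row 27 [11011]: F1=1 F2=1 -> 0
  row 28 [11100]: F1=1 F2=1 -> 0
  row 29 [11101]: F1=1 F2=1 -> 0
  row 30 [11110]: F1=1 F2=1 -> 0
  row 31 [11111]: F1=1 F2=1 -> 0
Full result column, 8 rows per line (p,q fixed per line; r,s,t runs 000..111 left to right):
  rows 0-7 [p,q=00]: 10001000  (ones: 2)
  rows 8-15 [p,q=01]: 10001000  (ones: 2)
  rows 16-23 [p,q=10]: 00000000  (ones: 0)
  rows 24-31 [p,q=11]: 00000000  (ones: 0)
Disagreements = 2+2+0+0 = 4

4


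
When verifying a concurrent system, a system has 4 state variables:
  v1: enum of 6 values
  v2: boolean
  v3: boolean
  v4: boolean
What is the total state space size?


State space = product of domain sizes of all variables.
Domain sizes:
  v1 (enum of 6 values): 6
  v2 (boolean): 2
  v3 (boolean): 2
  v4 (boolean): 2
Product = 6 * 2 * 2 * 2 = 48

48


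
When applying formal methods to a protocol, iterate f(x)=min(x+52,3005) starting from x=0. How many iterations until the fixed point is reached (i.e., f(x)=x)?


Step 1: x=0, cap=3005, increment=52
Step 2: x grows by 52 each step until capped at 3005; fixed point is x=3005
Step 3: iterations = ceil(3005/52) = 58

58


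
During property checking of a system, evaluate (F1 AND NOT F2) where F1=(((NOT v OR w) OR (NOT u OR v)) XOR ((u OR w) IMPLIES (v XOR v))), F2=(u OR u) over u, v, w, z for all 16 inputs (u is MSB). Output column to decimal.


F1 = (((NOT v OR w) OR (NOT u OR v)) XOR ((u OR w) IMPLIES (v XOR v)))
F2 = (u OR u)
Counterexample to F1=>F2 is where F1=1 and F2=0.
Evaluate each row (bits = u,v,w,z, MSB first):
  row 0 [0000]: F1=0 F2=0 -> F1&~F2 -> 0
  row 1 [0001]: F1=0 F2=0 -> F1&~F2 -> 0
  row 2 [0010]: F1=1 F2=0 -> F1&~F2 -> 1
  row 3 [0011]: F1=1 F2=0 -> F1&~F2 -> 1
  row 4 [0100]: F1=0 F2=0 -> F1&~F2 -> 0
  row 5 [0101]: F1=0 F2=0 -> F1&~F2 -> 0
  row 6 [0110]: F1=1 F2=0 -> F1&~F2 -> 1
  row 7 [0111]: F1=1 F2=0 -> F1&~F2 -> 1
  row 8 [1000]: F1=1 F2=1 -> F1&~F2 -> 0
  row 9 [1001]: F1=1 F2=1 -> F1&~F2 -> 0
  row 10 [1010]: F1=1 F2=1 -> F1&~F2 -> 0
  row 11 [1011]: F1=1 F2=1 -> F1&~F2 -> 0
  row 12 [1100]: F1=1 F2=1 -> F1&~F2 -> 0
  row 13 [1101]: F1=1 F2=1 -> F1&~F2 -> 0
  row 14 [1110]: F1=1 F2=1 -> F1&~F2 -> 0
  row 15 [1111]: F1=1 F2=1 -> F1&~F2 -> 0
Full result column, 4 rows per line (u,v fixed per line; w,z runs 00..11 left to right):
  rows 0-3 [u,v=00]: 0011  = hex 3
  rows 4-7 [u,v=01]: 0011  = hex 3
  rows 8-11 [u,v=10]: 0000  = hex 0
  rows 12-15 [u,v=11]: 0000  = hex 0
Counterexample vector (row 0 .. row 15) = 0011001100000000
Output column grouped in 4s = 0011 0011 0000 0000 = 0x3300
Convert to decimal digit by digit (value = value*16 + digit):
  3 -> 3
  3*16 + 3 = 51
  51*16 + 0 = 816
  816*16 + 0 = 13056
Decimal = 13056

13056
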